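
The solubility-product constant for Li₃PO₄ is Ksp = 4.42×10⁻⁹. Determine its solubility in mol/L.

3.58×10⁻³ M

Li₃PO₄(s) ⇌ 3 Li⁺(aq) + PO₄³⁻(aq)
Let s be the molar solubility. Then [Li⁺] = 3s and [PO₄³⁻] = s.
Ksp = [Li⁺]^3[PO₄³⁻] = (3s)^3 · s = 27s^4
27s^4 = 4.42×10⁻⁹  ⇒  s^4 = 1.64×10⁻¹⁰
Taking the 4th root, s = 3.58×10⁻³ M.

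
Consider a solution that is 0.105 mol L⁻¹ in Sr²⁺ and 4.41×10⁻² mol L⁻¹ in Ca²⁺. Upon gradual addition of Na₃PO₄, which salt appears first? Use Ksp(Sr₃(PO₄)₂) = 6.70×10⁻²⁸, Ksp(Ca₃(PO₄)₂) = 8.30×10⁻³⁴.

Each salt precipitates once Q = Ksp for that salt.
For Sr₃(PO₄)₂: [PO₄³⁻] = (Ksp/[Sr²⁺]^3)^(1/2) = 7.61×10⁻¹³ mol L⁻¹
For Ca₃(PO₄)₂: [PO₄³⁻] = (Ksp/[Ca²⁺]^3)^(1/2) = 3.11×10⁻¹⁵ mol L⁻¹
Ca₃(PO₄)₂ requires the lower [PO₄³⁻], so it precipitates first.

Ca₃(PO₄)₂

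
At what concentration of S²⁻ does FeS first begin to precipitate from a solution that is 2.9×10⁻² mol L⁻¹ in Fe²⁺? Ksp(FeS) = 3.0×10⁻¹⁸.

Precipitation of each salt begins when its ion product equals Ksp.
FeS(s) ⇌ Fe²⁺(aq) + S²⁻(aq)
Ksp = [Fe²⁺][S²⁻] = [S²⁻](2.9×10⁻²)
[S²⁻] = 3.0×10⁻¹⁸ / (2.9×10⁻²) = 1.0×10⁻¹⁶
[S²⁻] = 1.0×10⁻¹⁶ mol L⁻¹

1.0×10⁻¹⁶ M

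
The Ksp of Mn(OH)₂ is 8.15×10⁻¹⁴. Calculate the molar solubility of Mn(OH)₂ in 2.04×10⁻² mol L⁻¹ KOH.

1.96×10⁻¹⁰ M

Mn(OH)₂(s) ⇌ Mn²⁺(aq) + 2 OH⁻(aq)
With OH⁻ already at 2.04×10⁻² mol L⁻¹ and s small, take [OH⁻] ≈ 2.04×10⁻² mol L⁻¹ and [Mn²⁺] = s.
Ksp = [Mn²⁺][OH⁻]^2 = s(2.04×10⁻²)^2
s = 8.15×10⁻¹⁴ / (2.04×10⁻²)^2 = 1.96×10⁻¹⁰
s = 1.96×10⁻¹⁰ mol L⁻¹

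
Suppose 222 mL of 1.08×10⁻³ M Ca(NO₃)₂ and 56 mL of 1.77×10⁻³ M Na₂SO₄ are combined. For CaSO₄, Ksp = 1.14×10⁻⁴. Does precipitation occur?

No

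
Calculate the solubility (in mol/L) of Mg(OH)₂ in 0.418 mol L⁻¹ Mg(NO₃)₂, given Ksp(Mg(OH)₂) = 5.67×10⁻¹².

1.84×10⁻⁶ M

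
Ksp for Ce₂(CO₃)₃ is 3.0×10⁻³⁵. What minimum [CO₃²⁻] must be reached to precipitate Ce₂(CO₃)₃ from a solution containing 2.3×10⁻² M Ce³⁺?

3.8×10⁻¹¹ M

Precipitation of each salt begins when its ion product equals Ksp.
Ce₂(CO₃)₃(s) ⇌ 2 Ce³⁺(aq) + 3 CO₃²⁻(aq)
Ksp = [Ce³⁺]^2[CO₃²⁻]^3 = [CO₃²⁻]^3(2.3×10⁻²)^2
[CO₃²⁻]^3 = 3.0×10⁻³⁵ / (2.3×10⁻²)^2 = 5.7×10⁻³²
[CO₃²⁻] = 3.8×10⁻¹¹ M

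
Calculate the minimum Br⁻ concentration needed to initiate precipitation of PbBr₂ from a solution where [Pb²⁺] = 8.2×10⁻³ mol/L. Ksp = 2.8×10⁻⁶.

The threshold for precipitation is Q = Ksp.
PbBr₂(s) ⇌ Pb²⁺(aq) + 2 Br⁻(aq)
Ksp = [Pb²⁺][Br⁻]^2 = [Br⁻]^2(8.2×10⁻³)
[Br⁻]^2 = 2.8×10⁻⁶ / (8.2×10⁻³) = 3.4×10⁻⁴
[Br⁻] = 1.8×10⁻² mol/L

1.8×10⁻² M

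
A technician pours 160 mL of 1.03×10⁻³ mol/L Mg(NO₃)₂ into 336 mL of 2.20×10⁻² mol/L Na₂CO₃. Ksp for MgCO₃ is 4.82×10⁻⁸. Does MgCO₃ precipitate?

Yes

After mixing, V = 160 mL + 336 mL = 496 mL.
[Mg²⁺] = (1.03×10⁻³)(160)/496 = 3.32×10⁻⁴ mol/L
[CO₃²⁻] = (2.20×10⁻²)(336)/496 = 1.49×10⁻² mol/L
Q = [Mg²⁺][CO₃²⁻] = 4.95×10⁻⁶
Because Q > Ksp (4.95×10⁻⁶ vs 4.82×10⁻⁸), a precipitate of MgCO₃ forms.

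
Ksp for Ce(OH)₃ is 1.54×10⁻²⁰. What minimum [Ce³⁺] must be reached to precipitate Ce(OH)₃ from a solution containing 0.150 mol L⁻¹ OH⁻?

4.56×10⁻¹⁸ M

Each salt precipitates once Q = Ksp for that salt.
Ce(OH)₃(s) ⇌ Ce³⁺(aq) + 3 OH⁻(aq)
Ksp = [Ce³⁺][OH⁻]^3 = [Ce³⁺](0.150)^3
[Ce³⁺] = 1.54×10⁻²⁰ / (0.150)^3 = 4.56×10⁻¹⁸
[Ce³⁺] = 4.56×10⁻¹⁸ mol L⁻¹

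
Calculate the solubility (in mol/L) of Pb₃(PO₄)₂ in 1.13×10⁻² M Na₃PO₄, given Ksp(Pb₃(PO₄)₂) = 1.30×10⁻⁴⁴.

1.56×10⁻¹⁴ M

Pb₃(PO₄)₂(s) ⇌ 3 Pb²⁺(aq) + 2 PO₄³⁻(aq)
The solution already contains PO₄³⁻ at 1.13×10⁻² M. Let s be the molar solubility of Pb₃(PO₄)₂.
[PO₄³⁻] ≈ 1.13×10⁻² M (common ion dominates); [Pb²⁺] = 3s.
Ksp = [Pb²⁺]^3[PO₄³⁻]^2 = (3s)^3(1.13×10⁻²)^2
(3s)^3 = 1.30×10⁻⁴⁴ / (1.13×10⁻²)^2 = 1.02×10⁻⁴⁰
s = 1.56×10⁻¹⁴ M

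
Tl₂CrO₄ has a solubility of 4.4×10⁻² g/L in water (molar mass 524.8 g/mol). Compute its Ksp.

Ksp = 2.4×10⁻¹²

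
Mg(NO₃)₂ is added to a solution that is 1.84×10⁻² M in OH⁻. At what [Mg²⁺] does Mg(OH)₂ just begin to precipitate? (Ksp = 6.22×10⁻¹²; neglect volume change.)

A salt starts to precipitate once the ion product Q reaches its Ksp.
Mg(OH)₂(s) ⇌ Mg²⁺(aq) + 2 OH⁻(aq)
Ksp = [Mg²⁺][OH⁻]^2 = [Mg²⁺](1.84×10⁻²)^2
[Mg²⁺] = 6.22×10⁻¹² / (1.84×10⁻²)^2 = 1.84×10⁻⁸
[Mg²⁺] = 1.84×10⁻⁸ M

1.84×10⁻⁸ M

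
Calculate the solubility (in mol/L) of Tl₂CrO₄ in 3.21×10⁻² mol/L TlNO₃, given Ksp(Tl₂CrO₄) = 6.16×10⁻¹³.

5.98×10⁻¹⁰ M

Tl₂CrO₄(s) ⇌ 2 Tl⁺(aq) + CrO₄²⁻(aq)
With Tl⁺ already at 3.21×10⁻² mol/L and s small, take [Tl⁺] ≈ 3.21×10⁻² mol/L and [CrO₄²⁻] = s.
Ksp = [Tl⁺]^2[CrO₄²⁻] = (3.21×10⁻²)^2s
s = 6.16×10⁻¹³ / (3.21×10⁻²)^2 = 5.98×10⁻¹⁰
s = 5.98×10⁻¹⁰ mol/L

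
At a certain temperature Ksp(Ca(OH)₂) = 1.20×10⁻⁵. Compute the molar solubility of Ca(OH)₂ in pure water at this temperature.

1.44×10⁻² M

Ca(OH)₂(s) ⇌ Ca²⁺(aq) + 2 OH⁻(aq)
For each mole of Ca(OH)₂ that dissolves per liter, [Ca²⁺] = s and [OH⁻] = 2s; let s denote this solubility.
Ksp = [Ca²⁺][OH⁻]^2 = s · (2s)^2 = 4s^3
4s^3 = 1.20×10⁻⁵  ⇒  s^3 = 3.00×10⁻⁶
s = (3.00×10⁻⁶)^(1/3) = 1.44×10⁻² mol L⁻¹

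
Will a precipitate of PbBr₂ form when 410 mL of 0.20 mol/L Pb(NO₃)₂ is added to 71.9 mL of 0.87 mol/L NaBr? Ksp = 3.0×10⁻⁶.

The combined volume is 481.9 mL.
[Pb²⁺] = (0.20)(410)/481.9 = 0.17 mol/L
[Br⁻] = (0.87)(71.9)/481.9 = 0.13 mol/L
Q = [Pb²⁺][Br⁻]^2 = 2.9×10⁻³
Since Q (2.9×10⁻³) exceeds Ksp (3.0×10⁻⁶), PbBr₂ will precipitate.

Yes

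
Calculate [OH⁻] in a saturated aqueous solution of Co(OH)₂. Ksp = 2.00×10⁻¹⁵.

1.59×10⁻⁵ M

Co(OH)₂(s) ⇌ Co²⁺(aq) + 2 OH⁻(aq)
Let s be the molar solubility. Then [Co²⁺] = s and [OH⁻] = 2s.
Ksp = [Co²⁺][OH⁻]^2 = s · (2s)^2 = 4s^3 = 2.00×10⁻¹⁵
s = 7.94×10⁻⁶ mol L⁻¹
[OH⁻] = 2s = 1.59×10⁻⁵ mol L⁻¹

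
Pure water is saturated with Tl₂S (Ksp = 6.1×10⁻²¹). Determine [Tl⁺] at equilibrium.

2.3×10⁻⁷ M

Tl₂S(s) ⇌ 2 Tl⁺(aq) + S²⁻(aq)
Let s be the molar solubility. Then [Tl⁺] = 2s and [S²⁻] = s.
Ksp = [Tl⁺]^2[S²⁻] = (2s)^2 · s = 4s^3 = 6.1×10⁻²¹
s = 1.2×10⁻⁷ M
[Tl⁺] = 2s = 2.3×10⁻⁷ M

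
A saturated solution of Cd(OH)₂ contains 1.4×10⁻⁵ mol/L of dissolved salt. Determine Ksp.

Cd(OH)₂(s) ⇌ Cd²⁺(aq) + 2 OH⁻(aq)
Let s be the molar solubility. Then [Cd²⁺] = s and [OH⁻] = 2s.
Ksp = [Cd²⁺][OH⁻]^2 = s · (2s)^2 = 4s^3
Ksp = 4 × (1.4×10⁻⁵)^3 = 1.1×10⁻¹⁴

Ksp = 1.1×10⁻¹⁴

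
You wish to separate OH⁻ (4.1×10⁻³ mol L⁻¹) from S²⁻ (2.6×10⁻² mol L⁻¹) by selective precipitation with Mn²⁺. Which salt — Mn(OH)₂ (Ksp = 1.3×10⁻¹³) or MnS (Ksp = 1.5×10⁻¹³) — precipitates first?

Each salt precipitates once Q = Ksp for that salt.
For Mn(OH)₂: [Mn²⁺] = (Ksp/[OH⁻]^2) = 7.7×10⁻⁹ mol L⁻¹
For MnS: [Mn²⁺] = (Ksp/[S²⁻]) = 5.8×10⁻¹² mol L⁻¹
Since MnS needs less Mn²⁺ to reach saturation, it precipitates first.

MnS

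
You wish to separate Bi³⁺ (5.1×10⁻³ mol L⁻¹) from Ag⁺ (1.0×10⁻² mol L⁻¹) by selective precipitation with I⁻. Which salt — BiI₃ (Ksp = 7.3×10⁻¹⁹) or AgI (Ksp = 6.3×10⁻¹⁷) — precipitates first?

A salt starts to precipitate once the ion product Q reaches its Ksp.
For BiI₃: [I⁻] = (Ksp/[Bi³⁺])^(1/3) = 5.2×10⁻⁶ mol L⁻¹
For AgI: [I⁻] = (Ksp/[Ag⁺]) = 6.3×10⁻¹⁵ mol L⁻¹
Since AgI needs less I⁻ to reach saturation, it precipitates first.

AgI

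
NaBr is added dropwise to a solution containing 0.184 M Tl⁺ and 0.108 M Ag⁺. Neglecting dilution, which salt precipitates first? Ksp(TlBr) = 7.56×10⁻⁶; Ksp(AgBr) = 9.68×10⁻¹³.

Precipitation of each salt begins when its ion product equals Ksp.
For TlBr: [Br⁻] = (Ksp/[Tl⁺]) = 4.11×10⁻⁵ M
For AgBr: [Br⁻] = (Ksp/[Ag⁺]) = 8.96×10⁻¹² M
The smaller threshold [Br⁻] is reached first, so AgBr precipitates first.

AgBr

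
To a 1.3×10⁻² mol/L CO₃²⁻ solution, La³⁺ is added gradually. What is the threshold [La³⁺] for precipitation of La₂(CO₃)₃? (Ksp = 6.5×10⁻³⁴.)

1.7×10⁻¹⁴ M

Precipitation begins when Q = Ksp.
La₂(CO₃)₃(s) ⇌ 2 La³⁺(aq) + 3 CO₃²⁻(aq)
Ksp = [La³⁺]^2[CO₃²⁻]^3 = [La³⁺]^2(1.3×10⁻²)^3
[La³⁺]^2 = 6.5×10⁻³⁴ / (1.3×10⁻²)^3 = 3.0×10⁻²⁸
[La³⁺] = 1.7×10⁻¹⁴ mol/L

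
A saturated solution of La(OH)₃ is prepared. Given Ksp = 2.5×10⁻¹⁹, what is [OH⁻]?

La(OH)₃(s) ⇌ La³⁺(aq) + 3 OH⁻(aq)
Call the molar solubility s, so that [La³⁺] = s and [OH⁻] = 3s.
Ksp = [La³⁺][OH⁻]^3 = s · (3s)^3 = 27s^4 = 2.5×10⁻¹⁹
s = 9.8×10⁻⁶ mol/L
[OH⁻] = 3s = 2.9×10⁻⁵ mol/L

2.9×10⁻⁵ M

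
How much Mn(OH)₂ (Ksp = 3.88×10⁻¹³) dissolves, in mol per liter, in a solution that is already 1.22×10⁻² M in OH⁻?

Mn(OH)₂(s) ⇌ Mn²⁺(aq) + 2 OH⁻(aq)
With OH⁻ already at 1.22×10⁻² M and s small, take [OH⁻] ≈ 1.22×10⁻² M and [Mn²⁺] = s.
Ksp = [Mn²⁺][OH⁻]^2 = s(1.22×10⁻²)^2
s = 3.88×10⁻¹³ / (1.22×10⁻²)^2 = 2.61×10⁻⁹
s = 2.61×10⁻⁹ M

2.61×10⁻⁹ M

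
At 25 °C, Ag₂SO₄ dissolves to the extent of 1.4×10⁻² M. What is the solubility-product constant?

Ksp = 1.1×10⁻⁵

Ag₂SO₄(s) ⇌ 2 Ag⁺(aq) + SO₄²⁻(aq)
If s mol/L of Ag₂SO₄ dissolves, [Ag⁺] = 2s and [SO₄²⁻] = s.
Ksp = [Ag⁺]^2[SO₄²⁻] = (2s)^2 · s = 4s^3
Ksp = 4 × (1.4×10⁻²)^3 = 1.1×10⁻⁵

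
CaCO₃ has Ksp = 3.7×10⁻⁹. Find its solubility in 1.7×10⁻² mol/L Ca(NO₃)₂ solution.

CaCO₃(s) ⇌ Ca²⁺(aq) + CO₃²⁻(aq)
The solution already contains Ca²⁺ at 1.7×10⁻² mol/L. Let s be the molar solubility of CaCO₃.
[Ca²⁺] ≈ 1.7×10⁻² mol/L (common ion dominates); [CO₃²⁻] = s.
Ksp = [Ca²⁺][CO₃²⁻] = (1.7×10⁻²)s
s = 3.7×10⁻⁹ / (1.7×10⁻²) = 2.2×10⁻⁷
s = 2.2×10⁻⁷ mol/L

2.2×10⁻⁷ M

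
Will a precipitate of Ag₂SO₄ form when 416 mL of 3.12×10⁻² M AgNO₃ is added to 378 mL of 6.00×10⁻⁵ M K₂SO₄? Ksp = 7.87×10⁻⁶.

No

After mixing, V = 416 mL + 378 mL = 794 mL.
[Ag⁺] = (3.12×10⁻²)(416)/794 = 1.63×10⁻² M
[SO₄²⁻] = (6.00×10⁻⁵)(378)/794 = 2.86×10⁻⁵ M
Q = [Ag⁺]^2[SO₄²⁻] = 7.63×10⁻⁹
Q = 7.63×10⁻⁹ < Ksp = 7.87×10⁻⁶, so the solution is unsaturated and no precipitate forms.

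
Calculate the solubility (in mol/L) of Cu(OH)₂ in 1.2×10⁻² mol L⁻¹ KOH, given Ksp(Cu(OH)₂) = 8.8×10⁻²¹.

6.1×10⁻¹⁷ M

Cu(OH)₂(s) ⇌ Cu²⁺(aq) + 2 OH⁻(aq)
The solution already contains OH⁻ at 1.2×10⁻² mol L⁻¹. Let s be the molar solubility of Cu(OH)₂.
[OH⁻] ≈ 1.2×10⁻² mol L⁻¹ (common ion dominates); [Cu²⁺] = s.
Ksp = [Cu²⁺][OH⁻]^2 = s(1.2×10⁻²)^2
s = 8.8×10⁻²¹ / (1.2×10⁻²)^2 = 6.1×10⁻¹⁷
s = 6.1×10⁻¹⁷ mol L⁻¹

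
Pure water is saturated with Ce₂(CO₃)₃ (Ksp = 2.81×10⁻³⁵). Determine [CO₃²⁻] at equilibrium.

Ce₂(CO₃)₃(s) ⇌ 2 Ce³⁺(aq) + 3 CO₃²⁻(aq)
Let s be the molar solubility. Then [Ce³⁺] = 2s and [CO₃²⁻] = 3s.
Ksp = [Ce³⁺]^2[CO₃²⁻]^3 = (2s)^2 · (3s)^3 = 108s^5 = 2.81×10⁻³⁵
s = 4.82×10⁻⁸ mol L⁻¹
[CO₃²⁻] = 3s = 1.45×10⁻⁷ mol L⁻¹

1.45×10⁻⁷ M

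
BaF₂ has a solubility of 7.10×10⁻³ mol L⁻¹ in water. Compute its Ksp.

BaF₂(s) ⇌ Ba²⁺(aq) + 2 F⁻(aq)
For each mole of BaF₂ that dissolves per liter, [Ba²⁺] = s and [F⁻] = 2s; let s denote this solubility.
Ksp = [Ba²⁺][F⁻]^2 = s · (2s)^2 = 4s^3
Ksp = 4 × (7.10×10⁻³)^3 = 1.43×10⁻⁶

Ksp = 1.43×10⁻⁶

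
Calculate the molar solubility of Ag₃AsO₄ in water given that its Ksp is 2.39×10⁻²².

Ag₃AsO₄(s) ⇌ 3 Ag⁺(aq) + AsO₄³⁻(aq)
For each mole of Ag₃AsO₄ that dissolves per liter, [Ag⁺] = 3s and [AsO₄³⁻] = s; let s denote this solubility.
Ksp = [Ag⁺]^3[AsO₄³⁻] = (3s)^3 · s = 27s^4
27s^4 = 2.39×10⁻²²  ⇒  s^4 = 8.85×10⁻²⁴
Taking the 4th root, s = 1.72×10⁻⁶ M.

1.72×10⁻⁶ M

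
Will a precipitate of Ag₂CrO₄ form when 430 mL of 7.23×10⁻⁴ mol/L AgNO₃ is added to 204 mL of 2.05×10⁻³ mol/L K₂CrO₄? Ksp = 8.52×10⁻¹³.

Yes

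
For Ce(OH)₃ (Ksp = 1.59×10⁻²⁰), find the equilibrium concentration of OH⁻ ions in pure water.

Ce(OH)₃(s) ⇌ Ce³⁺(aq) + 3 OH⁻(aq)
Call the molar solubility s, so that [Ce³⁺] = s and [OH⁻] = 3s.
Ksp = [Ce³⁺][OH⁻]^3 = s · (3s)^3 = 27s^4 = 1.59×10⁻²⁰
s = 4.93×10⁻⁶ mol/L
[OH⁻] = 3s = 1.48×10⁻⁵ mol/L

1.48×10⁻⁵ M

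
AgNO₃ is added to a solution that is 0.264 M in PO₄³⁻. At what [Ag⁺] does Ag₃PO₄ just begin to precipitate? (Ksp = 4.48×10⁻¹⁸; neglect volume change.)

2.57×10⁻⁶ M

Precipitation of each salt begins when its ion product equals Ksp.
Ag₃PO₄(s) ⇌ 3 Ag⁺(aq) + PO₄³⁻(aq)
Ksp = [Ag⁺]^3[PO₄³⁻] = [Ag⁺]^3(0.264)
[Ag⁺]^3 = 4.48×10⁻¹⁸ / (0.264) = 1.70×10⁻¹⁷
[Ag⁺] = 2.57×10⁻⁶ M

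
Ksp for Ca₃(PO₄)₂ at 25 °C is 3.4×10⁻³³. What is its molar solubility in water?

Ca₃(PO₄)₂(s) ⇌ 3 Ca²⁺(aq) + 2 PO₄³⁻(aq)
Call the molar solubility s, so that [Ca²⁺] = 3s and [PO₄³⁻] = 2s.
Ksp = [Ca²⁺]^3[PO₄³⁻]^2 = (3s)^3 · (2s)^2 = 108s^5
108s^5 = 3.4×10⁻³³  ⇒  s^5 = 3.1×10⁻³⁵
s = 1.3×10⁻⁷ mol L⁻¹

1.3×10⁻⁷ M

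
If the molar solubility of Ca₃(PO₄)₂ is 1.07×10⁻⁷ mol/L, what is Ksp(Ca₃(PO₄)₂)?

Ca₃(PO₄)₂(s) ⇌ 3 Ca²⁺(aq) + 2 PO₄³⁻(aq)
Call the molar solubility s, so that [Ca²⁺] = 3s and [PO₄³⁻] = 2s.
Ksp = [Ca²⁺]^3[PO₄³⁻]^2 = (3s)^3 · (2s)^2 = 108s^5
Ksp = 108 × (1.07×10⁻⁷)^5 = 1.51×10⁻³³

Ksp = 1.51×10⁻³³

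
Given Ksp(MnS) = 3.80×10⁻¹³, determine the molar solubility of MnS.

MnS(s) ⇌ Mn²⁺(aq) + S²⁻(aq)
For each mole of MnS that dissolves per liter, [Mn²⁺] = s and [S²⁻] = s; let s denote this solubility.
Ksp = [Mn²⁺][S²⁻] = s · s = s^2
s^2 = 3.80×10⁻¹³
s = 6.16×10⁻⁷ mol L⁻¹

6.16×10⁻⁷ M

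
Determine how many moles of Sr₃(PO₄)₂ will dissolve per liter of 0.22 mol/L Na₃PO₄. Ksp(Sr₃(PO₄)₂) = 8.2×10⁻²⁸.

Sr₃(PO₄)₂(s) ⇌ 3 Sr²⁺(aq) + 2 PO₄³⁻(aq)
PO₄³⁻ is already present at 0.22 mol/L. If s mol/L of Sr₃(PO₄)₂ dissolves, [Sr²⁺] = 3s while [PO₄³⁻] ≈ 0.22 mol/L.
Ksp = [Sr²⁺]^3[PO₄³⁻]^2 = (3s)^3(0.22)^2
(3s)^3 = 8.2×10⁻²⁸ / (0.22)^2 = 1.7×10⁻²⁶
s = 8.6×10⁻¹⁰ mol/L

8.6×10⁻¹⁰ M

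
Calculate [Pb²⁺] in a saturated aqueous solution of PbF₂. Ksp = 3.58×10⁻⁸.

PbF₂(s) ⇌ Pb²⁺(aq) + 2 F⁻(aq)
For each mole of PbF₂ that dissolves per liter, [Pb²⁺] = s and [F⁻] = 2s; let s denote this solubility.
Ksp = [Pb²⁺][F⁻]^2 = s · (2s)^2 = 4s^3 = 3.58×10⁻⁸
s = 2.08×10⁻³ M
[Pb²⁺] = s = 2.08×10⁻³ M

2.08×10⁻³ M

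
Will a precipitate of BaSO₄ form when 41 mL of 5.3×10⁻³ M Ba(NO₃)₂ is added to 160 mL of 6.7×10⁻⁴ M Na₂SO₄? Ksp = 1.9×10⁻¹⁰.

Yes

Total volume after mixing = 41 + 160 = 201 mL.
[Ba²⁺] = (5.3×10⁻³)(41)/201 = 1.1×10⁻³ M
[SO₄²⁻] = (6.7×10⁻⁴)(160)/201 = 5.3×10⁻⁴ M
Q = [Ba²⁺][SO₄²⁻] = 5.8×10⁻⁷
Since Q (5.8×10⁻⁷) exceeds Ksp (1.9×10⁻¹⁰), BaSO₄ will precipitate.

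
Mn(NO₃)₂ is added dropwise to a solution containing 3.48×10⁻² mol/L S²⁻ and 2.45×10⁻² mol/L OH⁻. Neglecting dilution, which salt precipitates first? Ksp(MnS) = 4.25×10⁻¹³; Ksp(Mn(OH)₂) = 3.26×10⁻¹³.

MnS

Precipitation begins when Q = Ksp.
For MnS: [Mn²⁺] = (Ksp/[S²⁻]) = 1.22×10⁻¹¹ mol/L
For Mn(OH)₂: [Mn²⁺] = (Ksp/[OH⁻]^2) = 5.43×10⁻¹⁰ mol/L
Since MnS needs less Mn²⁺ to reach saturation, it precipitates first.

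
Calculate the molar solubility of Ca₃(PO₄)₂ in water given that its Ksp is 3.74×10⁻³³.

Ca₃(PO₄)₂(s) ⇌ 3 Ca²⁺(aq) + 2 PO₄³⁻(aq)
For each mole of Ca₃(PO₄)₂ that dissolves per liter, [Ca²⁺] = 3s and [PO₄³⁻] = 2s; let s denote this solubility.
Ksp = [Ca²⁺]^3[PO₄³⁻]^2 = (3s)^3 · (2s)^2 = 108s^5
108s^5 = 3.74×10⁻³³  ⇒  s^5 = 3.46×10⁻³⁵
s = (3.46×10⁻³⁵)^(1/5) = 1.28×10⁻⁷ mol/L

1.28×10⁻⁷ M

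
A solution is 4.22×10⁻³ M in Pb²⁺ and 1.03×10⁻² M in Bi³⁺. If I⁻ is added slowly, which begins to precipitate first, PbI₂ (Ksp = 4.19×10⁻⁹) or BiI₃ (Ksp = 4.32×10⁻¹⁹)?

The threshold for precipitation is Q = Ksp.
For PbI₂: [I⁻] = (Ksp/[Pb²⁺])^(1/2) = 9.96×10⁻⁴ M
For BiI₃: [I⁻] = (Ksp/[Bi³⁺])^(1/3) = 3.47×10⁻⁶ M
The smaller threshold [I⁻] is reached first, so BiI₃ precipitates first.

BiI₃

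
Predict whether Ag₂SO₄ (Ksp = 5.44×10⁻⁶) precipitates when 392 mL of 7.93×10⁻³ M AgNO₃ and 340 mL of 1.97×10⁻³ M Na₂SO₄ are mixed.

The combined volume is 732 mL.
[Ag⁺] = (7.93×10⁻³)(392)/732 = 4.25×10⁻³ M
[SO₄²⁻] = (1.97×10⁻³)(340)/732 = 9.15×10⁻⁴ M
Q = [Ag⁺]^2[SO₄²⁻] = 1.65×10⁻⁸
Q < Ksp (1.65×10⁻⁸ vs 5.44×10⁻⁶); the solution remains unsaturated and no precipitate forms.

No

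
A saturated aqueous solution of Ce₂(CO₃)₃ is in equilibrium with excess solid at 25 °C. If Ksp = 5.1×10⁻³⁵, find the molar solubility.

5.4×10⁻⁸ M

Ce₂(CO₃)₃(s) ⇌ 2 Ce³⁺(aq) + 3 CO₃²⁻(aq)
Call the molar solubility s, so that [Ce³⁺] = 2s and [CO₃²⁻] = 3s.
Ksp = [Ce³⁺]^2[CO₃²⁻]^3 = (2s)^2 · (3s)^3 = 108s^5
108s^5 = 5.1×10⁻³⁵  ⇒  s^5 = 4.7×10⁻³⁷
s = (4.7×10⁻³⁷)^(1/5) = 5.4×10⁻⁸ mol/L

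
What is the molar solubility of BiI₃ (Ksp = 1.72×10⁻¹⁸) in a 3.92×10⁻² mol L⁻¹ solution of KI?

BiI₃(s) ⇌ Bi³⁺(aq) + 3 I⁻(aq)
The solution already contains I⁻ at 3.92×10⁻² mol L⁻¹. Let s be the molar solubility of BiI₃.
[I⁻] ≈ 3.92×10⁻² mol L⁻¹ (common ion dominates); [Bi³⁺] = s.
Ksp = [Bi³⁺][I⁻]^3 = s(3.92×10⁻²)^3
s = 1.72×10⁻¹⁸ / (3.92×10⁻²)^3 = 2.86×10⁻¹⁴
s = 2.86×10⁻¹⁴ mol L⁻¹

2.86×10⁻¹⁴ M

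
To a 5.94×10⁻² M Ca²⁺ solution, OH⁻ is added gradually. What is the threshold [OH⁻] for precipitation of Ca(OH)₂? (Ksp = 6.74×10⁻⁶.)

1.07×10⁻² M

A salt starts to precipitate once the ion product Q reaches its Ksp.
Ca(OH)₂(s) ⇌ Ca²⁺(aq) + 2 OH⁻(aq)
Ksp = [Ca²⁺][OH⁻]^2 = [OH⁻]^2(5.94×10⁻²)
[OH⁻]^2 = 6.74×10⁻⁶ / (5.94×10⁻²) = 1.13×10⁻⁴
[OH⁻] = 1.07×10⁻² M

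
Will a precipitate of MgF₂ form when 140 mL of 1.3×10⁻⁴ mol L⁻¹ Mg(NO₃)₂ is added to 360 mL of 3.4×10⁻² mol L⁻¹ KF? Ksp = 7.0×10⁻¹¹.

Total volume after mixing = 140 + 360 = 500 mL.
[Mg²⁺] = (1.3×10⁻⁴)(140)/500 = 3.6×10⁻⁵ mol L⁻¹
[F⁻] = (3.4×10⁻²)(360)/500 = 2.4×10⁻² mol L⁻¹
Q = [Mg²⁺][F⁻]^2 = 2.2×10⁻⁸
Since Q (2.2×10⁻⁸) exceeds Ksp (7.0×10⁻¹¹), MgF₂ will precipitate.

Yes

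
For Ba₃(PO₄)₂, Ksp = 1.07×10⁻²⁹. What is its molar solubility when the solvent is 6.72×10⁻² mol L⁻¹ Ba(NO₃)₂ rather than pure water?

Ba₃(PO₄)₂(s) ⇌ 3 Ba²⁺(aq) + 2 PO₄³⁻(aq)
With Ba²⁺ already at 6.72×10⁻² mol L⁻¹ and s small, take [Ba²⁺] ≈ 6.72×10⁻² mol L⁻¹ and [PO₄³⁻] = 2s.
Ksp = [Ba²⁺]^3[PO₄³⁻]^2 = (6.72×10⁻²)^3(2s)^2
(2s)^2 = 1.07×10⁻²⁹ / (6.72×10⁻²)^3 = 3.53×10⁻²⁶
s = 9.39×10⁻¹⁴ mol L⁻¹

9.39×10⁻¹⁴ M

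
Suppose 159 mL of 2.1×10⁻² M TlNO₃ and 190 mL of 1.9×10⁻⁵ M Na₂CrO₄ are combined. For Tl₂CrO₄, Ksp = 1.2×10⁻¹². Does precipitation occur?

The combined volume is 349 mL.
[Tl⁺] = (2.1×10⁻²)(159)/349 = 9.6×10⁻³ M
[CrO₄²⁻] = (1.9×10⁻⁵)(190)/349 = 1.0×10⁻⁵ M
Q = [Tl⁺]^2[CrO₄²⁻] = 9.5×10⁻¹⁰
Q = 9.5×10⁻¹⁰ > Ksp = 1.2×10⁻¹², so the solution is supersaturated and Tl₂CrO₄ precipitates.

Yes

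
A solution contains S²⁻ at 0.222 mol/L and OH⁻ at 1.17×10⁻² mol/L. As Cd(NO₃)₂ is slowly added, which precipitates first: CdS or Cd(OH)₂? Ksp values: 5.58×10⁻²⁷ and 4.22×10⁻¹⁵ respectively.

CdS

Precipitation begins when Q = Ksp.
For CdS: [Cd²⁺] = (Ksp/[S²⁻]) = 2.51×10⁻²⁶ mol/L
For Cd(OH)₂: [Cd²⁺] = (Ksp/[OH⁻]^2) = 3.08×10⁻¹¹ mol/L
The smaller threshold [Cd²⁺] is reached first, so CdS precipitates first.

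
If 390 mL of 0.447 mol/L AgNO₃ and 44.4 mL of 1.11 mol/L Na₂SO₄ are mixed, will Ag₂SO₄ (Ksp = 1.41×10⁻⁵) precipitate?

Yes

After mixing, V = 390 mL + 44.4 mL = 434.4 mL.
[Ag⁺] = (0.447)(390)/434.4 = 0.401 mol/L
[SO₄²⁻] = (1.11)(44.4)/434.4 = 0.113 mol/L
Q = [Ag⁺]^2[SO₄²⁻] = 1.83×10⁻²
Because Q > Ksp (1.83×10⁻² vs 1.41×10⁻⁵), a precipitate of Ag₂SO₄ forms.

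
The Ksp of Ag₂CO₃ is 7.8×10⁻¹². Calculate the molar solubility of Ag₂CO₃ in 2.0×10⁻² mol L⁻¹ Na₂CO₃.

9.9×10⁻⁶ M

Ag₂CO₃(s) ⇌ 2 Ag⁺(aq) + CO₃²⁻(aq)
Let s be the solubility of Ag₂CO₃ here. The common ion gives [CO₃²⁻] ≈ 2.0×10⁻² mol L⁻¹, and [Ag⁺] = 2s.
Ksp = [Ag⁺]^2[CO₃²⁻] = (2s)^2(2.0×10⁻²)
(2s)^2 = 7.8×10⁻¹² / (2.0×10⁻²) = 3.9×10⁻¹⁰
s = 9.9×10⁻⁶ mol L⁻¹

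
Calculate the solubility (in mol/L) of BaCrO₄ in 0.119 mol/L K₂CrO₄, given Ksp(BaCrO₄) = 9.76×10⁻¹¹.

BaCrO₄(s) ⇌ Ba²⁺(aq) + CrO₄²⁻(aq)
With CrO₄²⁻ already at 0.119 mol/L and s small, take [CrO₄²⁻] ≈ 0.119 mol/L and [Ba²⁺] = s.
Ksp = [Ba²⁺][CrO₄²⁻] = s(0.119)
s = 9.76×10⁻¹¹ / (0.119) = 8.20×10⁻¹⁰
s = 8.20×10⁻¹⁰ mol/L

8.20×10⁻¹⁰ M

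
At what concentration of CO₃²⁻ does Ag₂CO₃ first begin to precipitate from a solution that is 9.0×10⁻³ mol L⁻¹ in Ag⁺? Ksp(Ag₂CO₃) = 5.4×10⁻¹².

6.7×10⁻⁸ M

The threshold for precipitation is Q = Ksp.
Ag₂CO₃(s) ⇌ 2 Ag⁺(aq) + CO₃²⁻(aq)
Ksp = [Ag⁺]^2[CO₃²⁻] = [CO₃²⁻](9.0×10⁻³)^2
[CO₃²⁻] = 5.4×10⁻¹² / (9.0×10⁻³)^2 = 6.7×10⁻⁸
[CO₃²⁻] = 6.7×10⁻⁸ mol L⁻¹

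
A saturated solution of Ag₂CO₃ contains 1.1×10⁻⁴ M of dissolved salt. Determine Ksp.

Ksp = 5.3×10⁻¹²

Ag₂CO₃(s) ⇌ 2 Ag⁺(aq) + CO₃²⁻(aq)
If s mol/L of Ag₂CO₃ dissolves, [Ag⁺] = 2s and [CO₃²⁻] = s.
Ksp = [Ag⁺]^2[CO₃²⁻] = (2s)^2 · s = 4s^3
Ksp = 4 × (1.1×10⁻⁴)^3 = 5.3×10⁻¹²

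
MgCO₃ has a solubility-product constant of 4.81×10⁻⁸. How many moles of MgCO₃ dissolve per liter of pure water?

MgCO₃(s) ⇌ Mg²⁺(aq) + CO₃²⁻(aq)
With molar solubility s: [Mg²⁺] = s, [CO₃²⁻] = s.
Ksp = [Mg²⁺][CO₃²⁻] = s · s = s^2
s^2 = 4.81×10⁻⁸
Taking the 2nd root, s = 2.19×10⁻⁴ M.

2.19×10⁻⁴ M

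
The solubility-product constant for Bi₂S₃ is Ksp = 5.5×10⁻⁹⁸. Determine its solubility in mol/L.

1.4×10⁻²⁰ M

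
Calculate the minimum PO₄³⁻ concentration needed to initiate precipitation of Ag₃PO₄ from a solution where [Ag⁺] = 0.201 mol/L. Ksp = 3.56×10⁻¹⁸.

Precipitation of each salt begins when its ion product equals Ksp.
Ag₃PO₄(s) ⇌ 3 Ag⁺(aq) + PO₄³⁻(aq)
Ksp = [Ag⁺]^3[PO₄³⁻] = [PO₄³⁻](0.201)^3
[PO₄³⁻] = 3.56×10⁻¹⁸ / (0.201)^3 = 4.38×10⁻¹⁶
[PO₄³⁻] = 4.38×10⁻¹⁶ mol/L

4.38×10⁻¹⁶ M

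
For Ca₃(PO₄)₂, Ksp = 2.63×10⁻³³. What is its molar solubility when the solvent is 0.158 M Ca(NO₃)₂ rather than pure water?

4.08×10⁻¹⁶ M

Ca₃(PO₄)₂(s) ⇌ 3 Ca²⁺(aq) + 2 PO₄³⁻(aq)
Ca²⁺ is already present at 0.158 M. If s mol/L of Ca₃(PO₄)₂ dissolves, [PO₄³⁻] = 2s while [Ca²⁺] ≈ 0.158 M.
Ksp = [Ca²⁺]^3[PO₄³⁻]^2 = (0.158)^3(2s)^2
(2s)^2 = 2.63×10⁻³³ / (0.158)^3 = 6.67×10⁻³¹
s = 4.08×10⁻¹⁶ M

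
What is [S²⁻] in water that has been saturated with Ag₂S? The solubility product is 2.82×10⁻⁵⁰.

1.92×10⁻¹⁷ M

Ag₂S(s) ⇌ 2 Ag⁺(aq) + S²⁻(aq)
For each mole of Ag₂S that dissolves per liter, [Ag⁺] = 2s and [S²⁻] = s; let s denote this solubility.
Ksp = [Ag⁺]^2[S²⁻] = (2s)^2 · s = 4s^3 = 2.82×10⁻⁵⁰
s = 1.92×10⁻¹⁷ M
[S²⁻] = s = 1.92×10⁻¹⁷ M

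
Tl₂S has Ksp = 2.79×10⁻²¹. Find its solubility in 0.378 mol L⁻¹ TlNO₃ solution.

Tl₂S(s) ⇌ 2 Tl⁺(aq) + S²⁻(aq)
Tl⁺ is already present at 0.378 mol L⁻¹. If s mol/L of Tl₂S dissolves, [S²⁻] = s while [Tl⁺] ≈ 0.378 mol L⁻¹.
Ksp = [Tl⁺]^2[S²⁻] = (0.378)^2s
s = 2.79×10⁻²¹ / (0.378)^2 = 1.95×10⁻²⁰
s = 1.95×10⁻²⁰ mol L⁻¹

1.95×10⁻²⁰ M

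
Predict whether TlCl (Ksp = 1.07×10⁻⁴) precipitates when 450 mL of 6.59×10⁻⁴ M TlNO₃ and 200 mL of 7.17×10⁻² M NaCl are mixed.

No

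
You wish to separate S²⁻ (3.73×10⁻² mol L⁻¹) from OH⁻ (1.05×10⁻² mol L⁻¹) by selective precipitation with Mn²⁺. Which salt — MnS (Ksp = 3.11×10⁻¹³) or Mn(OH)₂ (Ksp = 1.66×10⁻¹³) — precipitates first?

MnS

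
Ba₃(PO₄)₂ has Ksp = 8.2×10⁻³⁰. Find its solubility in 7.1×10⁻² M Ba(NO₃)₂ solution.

7.6×10⁻¹⁴ M

Ba₃(PO₄)₂(s) ⇌ 3 Ba²⁺(aq) + 2 PO₄³⁻(aq)
Ba²⁺ is already present at 7.1×10⁻² M. If s mol/L of Ba₃(PO₄)₂ dissolves, [PO₄³⁻] = 2s while [Ba²⁺] ≈ 7.1×10⁻² M.
Ksp = [Ba²⁺]^3[PO₄³⁻]^2 = (7.1×10⁻²)^3(2s)^2
(2s)^2 = 8.2×10⁻³⁰ / (7.1×10⁻²)^3 = 2.3×10⁻²⁶
s = 7.6×10⁻¹⁴ M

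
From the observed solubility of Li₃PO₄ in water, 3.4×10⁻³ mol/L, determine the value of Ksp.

Ksp = 3.6×10⁻⁹

Li₃PO₄(s) ⇌ 3 Li⁺(aq) + PO₄³⁻(aq)
For each mole of Li₃PO₄ that dissolves per liter, [Li⁺] = 3s and [PO₄³⁻] = s; let s denote this solubility.
Ksp = [Li⁺]^3[PO₄³⁻] = (3s)^3 · s = 27s^4
Ksp = 27 × (3.4×10⁻³)^4 = 3.6×10⁻⁹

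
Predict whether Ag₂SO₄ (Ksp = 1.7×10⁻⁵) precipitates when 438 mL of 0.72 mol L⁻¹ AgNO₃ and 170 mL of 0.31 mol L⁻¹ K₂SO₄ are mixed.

The combined volume is 608 mL.
[Ag⁺] = (0.72)(438)/608 = 0.52 mol L⁻¹
[SO₄²⁻] = (0.31)(170)/608 = 8.7×10⁻² mol L⁻¹
Q = [Ag⁺]^2[SO₄²⁻] = 2.3×10⁻²
Because Q > Ksp (2.3×10⁻² vs 1.7×10⁻⁵), a precipitate of Ag₂SO₄ forms.

Yes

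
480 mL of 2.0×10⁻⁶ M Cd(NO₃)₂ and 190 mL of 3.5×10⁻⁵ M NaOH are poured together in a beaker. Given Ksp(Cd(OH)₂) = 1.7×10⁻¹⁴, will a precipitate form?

After mixing, V = 480 mL + 190 mL = 670 mL.
[Cd²⁺] = (2.0×10⁻⁶)(480)/670 = 1.4×10⁻⁶ M
[OH⁻] = (3.5×10⁻⁵)(190)/670 = 9.9×10⁻⁶ M
Q = [Cd²⁺][OH⁻]^2 = 1.4×10⁻¹⁶
Q < Ksp (1.4×10⁻¹⁶ vs 1.7×10⁻¹⁴); the solution remains unsaturated and no precipitate forms.

No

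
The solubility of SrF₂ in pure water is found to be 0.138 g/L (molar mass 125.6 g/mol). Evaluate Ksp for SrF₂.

s = (0.138 g L⁻¹)/(125.6 g mol⁻¹) = 1.0987×10⁻³ M
SrF₂(s) ⇌ Sr²⁺(aq) + 2 F⁻(aq)
Call the molar solubility s, so that [Sr²⁺] = s and [F⁻] = 2s.
Ksp = [Sr²⁺][F⁻]^2 = s · (2s)^2 = 4s^3
Ksp = 4 × (1.0987×10⁻³)^3 = 5.31×10⁻⁹

Ksp = 5.31×10⁻⁹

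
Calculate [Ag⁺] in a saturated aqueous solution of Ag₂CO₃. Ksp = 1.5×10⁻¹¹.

Ag₂CO₃(s) ⇌ 2 Ag⁺(aq) + CO₃²⁻(aq)
If s mol/L of Ag₂CO₃ dissolves, [Ag⁺] = 2s and [CO₃²⁻] = s.
Ksp = [Ag⁺]^2[CO₃²⁻] = (2s)^2 · s = 4s^3 = 1.5×10⁻¹¹
s = 1.6×10⁻⁴ M
[Ag⁺] = 2s = 3.1×10⁻⁴ M

3.1×10⁻⁴ M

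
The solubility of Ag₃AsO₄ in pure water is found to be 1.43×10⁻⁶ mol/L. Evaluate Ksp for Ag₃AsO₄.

Ag₃AsO₄(s) ⇌ 3 Ag⁺(aq) + AsO₄³⁻(aq)
For each mole of Ag₃AsO₄ that dissolves per liter, [Ag⁺] = 3s and [AsO₄³⁻] = s; let s denote this solubility.
Ksp = [Ag⁺]^3[AsO₄³⁻] = (3s)^3 · s = 27s^4
Ksp = 27 × (1.43×10⁻⁶)^4 = 1.13×10⁻²²

Ksp = 1.13×10⁻²²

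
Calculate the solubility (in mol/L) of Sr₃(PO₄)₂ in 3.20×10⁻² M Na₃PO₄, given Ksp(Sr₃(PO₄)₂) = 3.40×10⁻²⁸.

2.31×10⁻⁹ M

Sr₃(PO₄)₂(s) ⇌ 3 Sr²⁺(aq) + 2 PO₄³⁻(aq)
The solution already contains PO₄³⁻ at 3.20×10⁻² M. Let s be the molar solubility of Sr₃(PO₄)₂.
[PO₄³⁻] ≈ 3.20×10⁻² M (common ion dominates); [Sr²⁺] = 3s.
Ksp = [Sr²⁺]^3[PO₄³⁻]^2 = (3s)^3(3.20×10⁻²)^2
(3s)^3 = 3.40×10⁻²⁸ / (3.20×10⁻²)^2 = 3.32×10⁻²⁵
s = 2.31×10⁻⁹ M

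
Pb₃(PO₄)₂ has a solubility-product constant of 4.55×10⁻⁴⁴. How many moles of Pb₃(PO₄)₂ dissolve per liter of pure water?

Pb₃(PO₄)₂(s) ⇌ 3 Pb²⁺(aq) + 2 PO₄³⁻(aq)
With molar solubility s: [Pb²⁺] = 3s, [PO₄³⁻] = 2s.
Ksp = [Pb²⁺]^3[PO₄³⁻]^2 = (3s)^3 · (2s)^2 = 108s^5
108s^5 = 4.55×10⁻⁴⁴  ⇒  s^5 = 4.21×10⁻⁴⁶
Taking the 5th root, s = 8.41×10⁻¹⁰ M.

8.41×10⁻¹⁰ M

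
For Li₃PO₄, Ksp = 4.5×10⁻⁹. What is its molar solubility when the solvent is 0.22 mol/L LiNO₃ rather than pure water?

4.2×10⁻⁷ M

Li₃PO₄(s) ⇌ 3 Li⁺(aq) + PO₄³⁻(aq)
Li⁺ is already present at 0.22 mol/L. If s mol/L of Li₃PO₄ dissolves, [PO₄³⁻] = s while [Li⁺] ≈ 0.22 mol/L.
Ksp = [Li⁺]^3[PO₄³⁻] = (0.22)^3s
s = 4.5×10⁻⁹ / (0.22)^3 = 4.2×10⁻⁷
s = 4.2×10⁻⁷ mol/L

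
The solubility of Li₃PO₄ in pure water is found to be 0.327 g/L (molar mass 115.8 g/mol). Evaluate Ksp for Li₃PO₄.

Molar solubility s = (0.327 g/L) / (115.8 g/mol) = 2.8238×10⁻³ mol/L
Li₃PO₄(s) ⇌ 3 Li⁺(aq) + PO₄³⁻(aq)
For each mole of Li₃PO₄ that dissolves per liter, [Li⁺] = 3s and [PO₄³⁻] = s; let s denote this solubility.
Ksp = [Li⁺]^3[PO₄³⁻] = (3s)^3 · s = 27s^4
Ksp = 27 × (2.8238×10⁻³)^4 = 1.72×10⁻⁹

Ksp = 1.72×10⁻⁹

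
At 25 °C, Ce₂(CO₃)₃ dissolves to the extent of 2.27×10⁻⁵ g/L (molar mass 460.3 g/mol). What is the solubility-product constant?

Convert to molarity: s = 2.27×10⁻⁵ / 460.3 = 4.9316×10⁻⁸ mol/L
Ce₂(CO₃)₃(s) ⇌ 2 Ce³⁺(aq) + 3 CO₃²⁻(aq)
With molar solubility s: [Ce³⁺] = 2s, [CO₃²⁻] = 3s.
Ksp = [Ce³⁺]^2[CO₃²⁻]^3 = (2s)^2 · (3s)^3 = 108s^5
Ksp = 108 × (4.9316×10⁻⁸)^5 = 3.15×10⁻³⁵

Ksp = 3.15×10⁻³⁵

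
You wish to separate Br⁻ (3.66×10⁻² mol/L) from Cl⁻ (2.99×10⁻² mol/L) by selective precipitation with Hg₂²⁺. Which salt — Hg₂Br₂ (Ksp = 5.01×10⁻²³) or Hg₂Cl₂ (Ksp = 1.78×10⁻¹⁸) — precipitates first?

The threshold for precipitation is Q = Ksp.
For Hg₂Br₂: [Hg₂²⁺] = (Ksp/[Br⁻]^2) = 3.74×10⁻²⁰ mol/L
For Hg₂Cl₂: [Hg₂²⁺] = (Ksp/[Cl⁻]^2) = 1.99×10⁻¹⁵ mol/L
Hg₂Br₂ requires the lower [Hg₂²⁺], so it precipitates first.

Hg₂Br₂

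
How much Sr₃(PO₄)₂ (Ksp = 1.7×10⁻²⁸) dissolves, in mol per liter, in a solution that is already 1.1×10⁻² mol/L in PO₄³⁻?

3.7×10⁻⁹ M

Sr₃(PO₄)₂(s) ⇌ 3 Sr²⁺(aq) + 2 PO₄³⁻(aq)
PO₄³⁻ is already present at 1.1×10⁻² mol/L. If s mol/L of Sr₃(PO₄)₂ dissolves, [Sr²⁺] = 3s while [PO₄³⁻] ≈ 1.1×10⁻² mol/L.
Ksp = [Sr²⁺]^3[PO₄³⁻]^2 = (3s)^3(1.1×10⁻²)^2
(3s)^3 = 1.7×10⁻²⁸ / (1.1×10⁻²)^2 = 1.4×10⁻²⁴
s = 3.7×10⁻⁹ mol/L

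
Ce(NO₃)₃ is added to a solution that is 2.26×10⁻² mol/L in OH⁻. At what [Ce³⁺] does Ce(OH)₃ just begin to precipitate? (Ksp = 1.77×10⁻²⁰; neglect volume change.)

1.53×10⁻¹⁵ M

Precipitation of each salt begins when its ion product equals Ksp.
Ce(OH)₃(s) ⇌ Ce³⁺(aq) + 3 OH⁻(aq)
Ksp = [Ce³⁺][OH⁻]^3 = [Ce³⁺](2.26×10⁻²)^3
[Ce³⁺] = 1.77×10⁻²⁰ / (2.26×10⁻²)^3 = 1.53×10⁻¹⁵
[Ce³⁺] = 1.53×10⁻¹⁵ mol/L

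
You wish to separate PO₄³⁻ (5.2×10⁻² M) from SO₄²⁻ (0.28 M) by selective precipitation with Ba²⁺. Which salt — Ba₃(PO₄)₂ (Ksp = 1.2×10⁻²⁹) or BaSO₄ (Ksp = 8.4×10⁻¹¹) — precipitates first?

BaSO₄

Precipitation of each salt begins when its ion product equals Ksp.
For Ba₃(PO₄)₂: [Ba²⁺] = (Ksp/[PO₄³⁻]^2)^(1/3) = 1.6×10⁻⁹ M
For BaSO₄: [Ba²⁺] = (Ksp/[SO₄²⁻]) = 3.0×10⁻¹⁰ M
Since BaSO₄ needs less Ba²⁺ to reach saturation, it precipitates first.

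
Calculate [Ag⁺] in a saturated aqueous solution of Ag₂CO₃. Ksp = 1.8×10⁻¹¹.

3.3×10⁻⁴ M

Ag₂CO₃(s) ⇌ 2 Ag⁺(aq) + CO₃²⁻(aq)
With molar solubility s: [Ag⁺] = 2s, [CO₃²⁻] = s.
Ksp = [Ag⁺]^2[CO₃²⁻] = (2s)^2 · s = 4s^3 = 1.8×10⁻¹¹
s = 1.7×10⁻⁴ mol L⁻¹
[Ag⁺] = 2s = 3.3×10⁻⁴ mol L⁻¹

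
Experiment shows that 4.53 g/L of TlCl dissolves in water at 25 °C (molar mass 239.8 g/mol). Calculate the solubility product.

Ksp = 3.57×10⁻⁴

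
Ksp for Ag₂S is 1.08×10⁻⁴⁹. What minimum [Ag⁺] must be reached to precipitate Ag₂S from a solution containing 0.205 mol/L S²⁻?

7.26×10⁻²⁵ M

Each salt precipitates once Q = Ksp for that salt.
Ag₂S(s) ⇌ 2 Ag⁺(aq) + S²⁻(aq)
Ksp = [Ag⁺]^2[S²⁻] = [Ag⁺]^2(0.205)
[Ag⁺]^2 = 1.08×10⁻⁴⁹ / (0.205) = 5.27×10⁻⁴⁹
[Ag⁺] = 7.26×10⁻²⁵ mol/L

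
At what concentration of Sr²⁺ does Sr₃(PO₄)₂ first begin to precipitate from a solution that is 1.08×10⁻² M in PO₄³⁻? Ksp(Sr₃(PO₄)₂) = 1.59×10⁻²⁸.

1.11×10⁻⁸ M

Each salt precipitates once Q = Ksp for that salt.
Sr₃(PO₄)₂(s) ⇌ 3 Sr²⁺(aq) + 2 PO₄³⁻(aq)
Ksp = [Sr²⁺]^3[PO₄³⁻]^2 = [Sr²⁺]^3(1.08×10⁻²)^2
[Sr²⁺]^3 = 1.59×10⁻²⁸ / (1.08×10⁻²)^2 = 1.36×10⁻²⁴
[Sr²⁺] = 1.11×10⁻⁸ M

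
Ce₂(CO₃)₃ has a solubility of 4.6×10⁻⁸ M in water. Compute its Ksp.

Ce₂(CO₃)₃(s) ⇌ 2 Ce³⁺(aq) + 3 CO₃²⁻(aq)
Let s be the molar solubility. Then [Ce³⁺] = 2s and [CO₃²⁻] = 3s.
Ksp = [Ce³⁺]^2[CO₃²⁻]^3 = (2s)^2 · (3s)^3 = 108s^5
Ksp = 108 × (4.6×10⁻⁸)^5 = 2.2×10⁻³⁵

Ksp = 2.2×10⁻³⁵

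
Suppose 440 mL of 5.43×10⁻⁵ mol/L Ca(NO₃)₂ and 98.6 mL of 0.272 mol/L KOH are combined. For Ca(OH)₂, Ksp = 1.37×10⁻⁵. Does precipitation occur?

The combined volume is 538.6 mL.
[Ca²⁺] = (5.43×10⁻⁵)(440)/538.6 = 4.44×10⁻⁵ mol/L
[OH⁻] = (0.272)(98.6)/538.6 = 4.98×10⁻² mol/L
Q = [Ca²⁺][OH⁻]^2 = 1.10×10⁻⁷
Q = 1.10×10⁻⁷ < Ksp = 1.37×10⁻⁵, so the solution is unsaturated and no precipitate forms.

No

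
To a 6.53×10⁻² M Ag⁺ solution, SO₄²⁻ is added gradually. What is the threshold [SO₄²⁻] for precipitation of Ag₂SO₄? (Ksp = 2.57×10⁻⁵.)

6.03×10⁻³ M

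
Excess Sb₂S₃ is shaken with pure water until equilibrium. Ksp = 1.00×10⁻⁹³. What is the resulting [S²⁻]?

2.95×10⁻¹⁹ M

Sb₂S₃(s) ⇌ 2 Sb³⁺(aq) + 3 S²⁻(aq)
With molar solubility s: [Sb³⁺] = 2s, [S²⁻] = 3s.
Ksp = [Sb³⁺]^2[S²⁻]^3 = (2s)^2 · (3s)^3 = 108s^5 = 1.00×10⁻⁹³
s = 9.85×10⁻²⁰ mol L⁻¹
[S²⁻] = 3s = 2.95×10⁻¹⁹ mol L⁻¹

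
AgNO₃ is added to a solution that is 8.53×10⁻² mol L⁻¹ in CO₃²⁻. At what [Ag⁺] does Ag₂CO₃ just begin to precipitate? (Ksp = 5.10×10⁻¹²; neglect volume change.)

7.73×10⁻⁶ M

Precipitation begins when Q = Ksp.
Ag₂CO₃(s) ⇌ 2 Ag⁺(aq) + CO₃²⁻(aq)
Ksp = [Ag⁺]^2[CO₃²⁻] = [Ag⁺]^2(8.53×10⁻²)
[Ag⁺]^2 = 5.10×10⁻¹² / (8.53×10⁻²) = 5.98×10⁻¹¹
[Ag⁺] = 7.73×10⁻⁶ mol L⁻¹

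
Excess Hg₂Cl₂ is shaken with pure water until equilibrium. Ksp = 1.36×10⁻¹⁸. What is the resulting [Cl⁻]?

1.40×10⁻⁶ M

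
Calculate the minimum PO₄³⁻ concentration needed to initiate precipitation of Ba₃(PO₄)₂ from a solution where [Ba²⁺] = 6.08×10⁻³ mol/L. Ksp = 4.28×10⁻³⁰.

4.36×10⁻¹² M

A salt starts to precipitate once the ion product Q reaches its Ksp.
Ba₃(PO₄)₂(s) ⇌ 3 Ba²⁺(aq) + 2 PO₄³⁻(aq)
Ksp = [Ba²⁺]^3[PO₄³⁻]^2 = [PO₄³⁻]^2(6.08×10⁻³)^3
[PO₄³⁻]^2 = 4.28×10⁻³⁰ / (6.08×10⁻³)^3 = 1.90×10⁻²³
[PO₄³⁻] = 4.36×10⁻¹² mol/L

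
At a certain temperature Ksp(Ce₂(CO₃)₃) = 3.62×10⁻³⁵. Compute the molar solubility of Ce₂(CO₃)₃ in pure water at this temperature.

5.07×10⁻⁸ M

Ce₂(CO₃)₃(s) ⇌ 2 Ce³⁺(aq) + 3 CO₃²⁻(aq)
If s mol/L of Ce₂(CO₃)₃ dissolves, [Ce³⁺] = 2s and [CO₃²⁻] = 3s.
Ksp = [Ce³⁺]^2[CO₃²⁻]^3 = (2s)^2 · (3s)^3 = 108s^5
108s^5 = 3.62×10⁻³⁵  ⇒  s^5 = 3.35×10⁻³⁷
s = 5.07×10⁻⁸ M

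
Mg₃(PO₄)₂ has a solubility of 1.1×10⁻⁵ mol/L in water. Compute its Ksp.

Ksp = 1.7×10⁻²³

Mg₃(PO₄)₂(s) ⇌ 3 Mg²⁺(aq) + 2 PO₄³⁻(aq)
For each mole of Mg₃(PO₄)₂ that dissolves per liter, [Mg²⁺] = 3s and [PO₄³⁻] = 2s; let s denote this solubility.
Ksp = [Mg²⁺]^3[PO₄³⁻]^2 = (3s)^3 · (2s)^2 = 108s^5
Ksp = 108 × (1.1×10⁻⁵)^5 = 1.7×10⁻²³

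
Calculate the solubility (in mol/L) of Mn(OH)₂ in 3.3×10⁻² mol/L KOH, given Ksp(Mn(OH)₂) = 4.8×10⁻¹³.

4.4×10⁻¹⁰ M

Mn(OH)₂(s) ⇌ Mn²⁺(aq) + 2 OH⁻(aq)
With OH⁻ already at 3.3×10⁻² mol/L and s small, take [OH⁻] ≈ 3.3×10⁻² mol/L and [Mn²⁺] = s.
Ksp = [Mn²⁺][OH⁻]^2 = s(3.3×10⁻²)^2
s = 4.8×10⁻¹³ / (3.3×10⁻²)^2 = 4.4×10⁻¹⁰
s = 4.4×10⁻¹⁰ mol/L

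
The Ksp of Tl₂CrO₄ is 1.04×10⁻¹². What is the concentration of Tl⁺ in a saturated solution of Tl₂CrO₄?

1.28×10⁻⁴ M

Tl₂CrO₄(s) ⇌ 2 Tl⁺(aq) + CrO₄²⁻(aq)
For each mole of Tl₂CrO₄ that dissolves per liter, [Tl⁺] = 2s and [CrO₄²⁻] = s; let s denote this solubility.
Ksp = [Tl⁺]^2[CrO₄²⁻] = (2s)^2 · s = 4s^3 = 1.04×10⁻¹²
s = 6.38×10⁻⁵ M
[Tl⁺] = 2s = 1.28×10⁻⁴ M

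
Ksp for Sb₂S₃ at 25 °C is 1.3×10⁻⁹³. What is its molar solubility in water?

Sb₂S₃(s) ⇌ 2 Sb³⁺(aq) + 3 S²⁻(aq)
Let s be the molar solubility. Then [Sb³⁺] = 2s and [S²⁻] = 3s.
Ksp = [Sb³⁺]^2[S²⁻]^3 = (2s)^2 · (3s)^3 = 108s^5
108s^5 = 1.3×10⁻⁹³  ⇒  s^5 = 1.2×10⁻⁹⁵
s = 1.0×10⁻¹⁹ M

1.0×10⁻¹⁹ M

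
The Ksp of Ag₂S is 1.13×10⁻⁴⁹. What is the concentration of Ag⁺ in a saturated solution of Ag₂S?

Ag₂S(s) ⇌ 2 Ag⁺(aq) + S²⁻(aq)
Let s be the molar solubility. Then [Ag⁺] = 2s and [S²⁻] = s.
Ksp = [Ag⁺]^2[S²⁻] = (2s)^2 · s = 4s^3 = 1.13×10⁻⁴⁹
s = 3.05×10⁻¹⁷ M
[Ag⁺] = 2s = 6.09×10⁻¹⁷ M

6.09×10⁻¹⁷ M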